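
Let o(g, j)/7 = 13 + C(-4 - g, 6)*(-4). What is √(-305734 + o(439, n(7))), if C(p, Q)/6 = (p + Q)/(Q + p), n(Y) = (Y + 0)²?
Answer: 3*I*√33979 ≈ 553.0*I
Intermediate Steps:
n(Y) = Y²
C(p, Q) = 6 (C(p, Q) = 6*((p + Q)/(Q + p)) = 6*((Q + p)/(Q + p)) = 6*1 = 6)
o(g, j) = -77 (o(g, j) = 7*(13 + 6*(-4)) = 7*(13 - 24) = 7*(-11) = -77)
√(-305734 + o(439, n(7))) = √(-305734 - 77) = √(-305811) = 3*I*√33979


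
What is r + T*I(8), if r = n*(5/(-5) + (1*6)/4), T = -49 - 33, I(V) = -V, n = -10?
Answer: 651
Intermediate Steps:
T = -82
r = -5 (r = -10*(5/(-5) + (1*6)/4) = -10*(5*(-1/5) + 6*(1/4)) = -10*(-1 + 3/2) = -10*1/2 = -5)
r + T*I(8) = -5 - (-82)*8 = -5 - 82*(-8) = -5 + 656 = 651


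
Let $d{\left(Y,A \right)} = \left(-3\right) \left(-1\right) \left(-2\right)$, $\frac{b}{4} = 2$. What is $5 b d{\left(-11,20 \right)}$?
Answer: $-240$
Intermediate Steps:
$b = 8$ ($b = 4 \cdot 2 = 8$)
$d{\left(Y,A \right)} = -6$ ($d{\left(Y,A \right)} = 3 \left(-2\right) = -6$)
$5 b d{\left(-11,20 \right)} = 5 \cdot 8 \left(-6\right) = 5 \left(-48\right) = -240$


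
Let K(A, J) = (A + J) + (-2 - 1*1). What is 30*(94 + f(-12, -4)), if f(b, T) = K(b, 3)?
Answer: 2460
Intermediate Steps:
K(A, J) = -3 + A + J (K(A, J) = (A + J) + (-2 - 1) = (A + J) - 3 = -3 + A + J)
f(b, T) = b (f(b, T) = -3 + b + 3 = b)
30*(94 + f(-12, -4)) = 30*(94 - 12) = 30*82 = 2460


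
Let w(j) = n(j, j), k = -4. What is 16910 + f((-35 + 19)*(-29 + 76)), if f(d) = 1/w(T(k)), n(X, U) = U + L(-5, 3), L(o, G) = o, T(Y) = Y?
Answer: 152189/9 ≈ 16910.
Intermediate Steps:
n(X, U) = -5 + U (n(X, U) = U - 5 = -5 + U)
w(j) = -5 + j
f(d) = -1/9 (f(d) = 1/(-5 - 4) = 1/(-9) = -1/9)
16910 + f((-35 + 19)*(-29 + 76)) = 16910 - 1/9 = 152189/9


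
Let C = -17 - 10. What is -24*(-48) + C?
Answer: 1125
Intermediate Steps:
C = -27
-24*(-48) + C = -24*(-48) - 27 = 1152 - 27 = 1125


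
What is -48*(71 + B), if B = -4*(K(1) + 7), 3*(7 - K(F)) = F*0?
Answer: -720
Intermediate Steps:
K(F) = 7 (K(F) = 7 - F*0/3 = 7 - 1/3*0 = 7 + 0 = 7)
B = -56 (B = -4*(7 + 7) = -4*14 = -56)
-48*(71 + B) = -48*(71 - 56) = -48*15 = -720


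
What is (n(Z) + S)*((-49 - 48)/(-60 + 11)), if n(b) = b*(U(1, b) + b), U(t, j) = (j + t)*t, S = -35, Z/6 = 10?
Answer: 700825/49 ≈ 14303.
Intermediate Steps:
Z = 60 (Z = 6*10 = 60)
U(t, j) = t*(j + t)
n(b) = b*(1 + 2*b) (n(b) = b*(1*(b + 1) + b) = b*(1*(1 + b) + b) = b*((1 + b) + b) = b*(1 + 2*b))
(n(Z) + S)*((-49 - 48)/(-60 + 11)) = (60*(1 + 2*60) - 35)*((-49 - 48)/(-60 + 11)) = (60*(1 + 120) - 35)*(-97/(-49)) = (60*121 - 35)*(-97*(-1/49)) = (7260 - 35)*(97/49) = 7225*(97/49) = 700825/49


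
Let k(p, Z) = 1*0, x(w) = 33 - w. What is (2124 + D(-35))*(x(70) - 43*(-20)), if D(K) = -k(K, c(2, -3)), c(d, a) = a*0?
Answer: 1748052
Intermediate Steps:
c(d, a) = 0
k(p, Z) = 0
D(K) = 0 (D(K) = -1*0 = 0)
(2124 + D(-35))*(x(70) - 43*(-20)) = (2124 + 0)*((33 - 1*70) - 43*(-20)) = 2124*((33 - 70) + 860) = 2124*(-37 + 860) = 2124*823 = 1748052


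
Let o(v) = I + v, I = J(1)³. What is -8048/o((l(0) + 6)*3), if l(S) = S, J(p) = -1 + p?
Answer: -4024/9 ≈ -447.11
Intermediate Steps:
I = 0 (I = (-1 + 1)³ = 0³ = 0)
o(v) = v (o(v) = 0 + v = v)
-8048/o((l(0) + 6)*3) = -8048*1/(3*(0 + 6)) = -8048/(6*3) = -8048/18 = -8048*1/18 = -4024/9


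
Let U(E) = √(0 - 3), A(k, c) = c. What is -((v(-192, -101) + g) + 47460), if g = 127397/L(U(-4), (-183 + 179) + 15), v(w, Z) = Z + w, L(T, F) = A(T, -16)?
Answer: -627275/16 ≈ -39205.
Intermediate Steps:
U(E) = I*√3 (U(E) = √(-3) = I*√3)
L(T, F) = -16
g = -127397/16 (g = 127397/(-16) = 127397*(-1/16) = -127397/16 ≈ -7962.3)
-((v(-192, -101) + g) + 47460) = -(((-101 - 192) - 127397/16) + 47460) = -((-293 - 127397/16) + 47460) = -(-132085/16 + 47460) = -1*627275/16 = -627275/16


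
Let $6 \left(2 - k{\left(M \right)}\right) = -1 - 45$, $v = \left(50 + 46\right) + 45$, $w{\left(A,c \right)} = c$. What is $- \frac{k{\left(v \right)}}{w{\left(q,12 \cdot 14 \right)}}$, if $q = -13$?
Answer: $- \frac{29}{504} \approx -0.05754$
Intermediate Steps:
$v = 141$ ($v = 96 + 45 = 141$)
$k{\left(M \right)} = \frac{29}{3}$ ($k{\left(M \right)} = 2 - \frac{-1 - 45}{6} = 2 - - \frac{23}{3} = 2 + \frac{23}{3} = \frac{29}{3}$)
$- \frac{k{\left(v \right)}}{w{\left(q,12 \cdot 14 \right)}} = - \frac{29}{3 \cdot 12 \cdot 14} = - \frac{29}{3 \cdot 168} = \left(-1\right) \frac{29}{504} = - \frac{29}{504}$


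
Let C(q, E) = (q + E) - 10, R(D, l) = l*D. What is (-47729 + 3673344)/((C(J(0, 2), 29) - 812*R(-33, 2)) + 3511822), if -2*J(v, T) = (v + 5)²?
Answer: 7251230/7130841 ≈ 1.0169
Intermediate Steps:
J(v, T) = -(5 + v)²/2 (J(v, T) = -(v + 5)²/2 = -(5 + v)²/2)
R(D, l) = D*l
C(q, E) = -10 + E + q (C(q, E) = (E + q) - 10 = -10 + E + q)
(-47729 + 3673344)/((C(J(0, 2), 29) - 812*R(-33, 2)) + 3511822) = (-47729 + 3673344)/(((-10 + 29 - (5 + 0)²/2) - (-26796)*2) + 3511822) = 3625615/(((-10 + 29 - ½*5²) - 812*(-66)) + 3511822) = 3625615/(((-10 + 29 - ½*25) + 53592) + 3511822) = 3625615/(((-10 + 29 - 25/2) + 53592) + 3511822) = 3625615/((13/2 + 53592) + 3511822) = 3625615/(107197/2 + 3511822) = 3625615/(7130841/2) = 3625615*(2/7130841) = 7251230/7130841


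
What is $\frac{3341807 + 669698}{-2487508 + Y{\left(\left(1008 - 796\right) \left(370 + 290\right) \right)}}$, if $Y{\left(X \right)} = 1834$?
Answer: $- \frac{4011505}{2485674} \approx -1.6138$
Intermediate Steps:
$\frac{3341807 + 669698}{-2487508 + Y{\left(\left(1008 - 796\right) \left(370 + 290\right) \right)}} = \frac{3341807 + 669698}{-2487508 + 1834} = \frac{4011505}{-2485674} = 4011505 \left(- \frac{1}{2485674}\right) = - \frac{4011505}{2485674}$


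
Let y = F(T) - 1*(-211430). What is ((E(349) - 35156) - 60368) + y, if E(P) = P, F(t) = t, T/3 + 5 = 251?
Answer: 116993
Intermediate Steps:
T = 738 (T = -15 + 3*251 = -15 + 753 = 738)
y = 212168 (y = 738 - 1*(-211430) = 738 + 211430 = 212168)
((E(349) - 35156) - 60368) + y = ((349 - 35156) - 60368) + 212168 = (-34807 - 60368) + 212168 = -95175 + 212168 = 116993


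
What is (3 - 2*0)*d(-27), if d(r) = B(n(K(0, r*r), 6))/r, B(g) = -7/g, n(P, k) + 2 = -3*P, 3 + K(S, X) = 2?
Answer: 7/9 ≈ 0.77778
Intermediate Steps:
K(S, X) = -1 (K(S, X) = -3 + 2 = -1)
n(P, k) = -2 - 3*P
d(r) = -7/r (d(r) = (-7/(-2 - 3*(-1)))/r = (-7/(-2 + 3))/r = (-7/1)/r = (-7*1)/r = -7/r)
(3 - 2*0)*d(-27) = (3 - 2*0)*(-7/(-27)) = (3 + 0)*(-7*(-1/27)) = 3*(7/27) = 7/9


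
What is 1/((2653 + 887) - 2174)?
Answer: 1/1366 ≈ 0.00073206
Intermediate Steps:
1/((2653 + 887) - 2174) = 1/(3540 - 2174) = 1/1366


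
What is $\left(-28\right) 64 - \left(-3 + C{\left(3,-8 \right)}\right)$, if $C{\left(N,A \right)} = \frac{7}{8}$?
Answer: $- \frac{14319}{8} \approx -1789.9$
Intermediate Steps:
$C{\left(N,A \right)} = \frac{7}{8}$ ($C{\left(N,A \right)} = 7 \cdot \frac{1}{8} = \frac{7}{8}$)
$\left(-28\right) 64 - \left(-3 + C{\left(3,-8 \right)}\right) = \left(-28\right) 64 + \left(3 - \frac{7}{8}\right) = -1792 + \left(3 - \frac{7}{8}\right) = -1792 + \frac{17}{8} = - \frac{14319}{8}$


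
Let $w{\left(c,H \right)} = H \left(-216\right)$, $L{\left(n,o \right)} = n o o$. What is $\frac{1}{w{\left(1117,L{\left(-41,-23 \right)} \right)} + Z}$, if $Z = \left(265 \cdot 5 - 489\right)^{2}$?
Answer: $\frac{1}{5383720} \approx 1.8575 \cdot 10^{-7}$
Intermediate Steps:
$Z = 698896$ ($Z = \left(1325 - 489\right)^{2} = 836^{2} = 698896$)
$L{\left(n,o \right)} = n o^{2}$
$w{\left(c,H \right)} = - 216 H$
$\frac{1}{w{\left(1117,L{\left(-41,-23 \right)} \right)} + Z} = \frac{1}{- 216 \left(- 41 \left(-23\right)^{2}\right) + 698896} = \frac{1}{- 216 \left(\left(-41\right) 529\right) + 698896} = \frac{1}{\left(-216\right) \left(-21689\right) + 698896} = \frac{1}{4684824 + 698896} = \frac{1}{5383720}$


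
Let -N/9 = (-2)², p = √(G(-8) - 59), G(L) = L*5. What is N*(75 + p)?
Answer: -2700 - 108*I*√11 ≈ -2700.0 - 358.2*I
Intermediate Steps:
G(L) = 5*L
p = 3*I*√11 (p = √(5*(-8) - 59) = √(-40 - 59) = √(-99) = 3*I*√11 ≈ 9.9499*I)
N = -36 (N = -9*(-2)² = -9*4 = -36)
N*(75 + p) = -36*(75 + 3*I*√11) = -2700 - 108*I*√11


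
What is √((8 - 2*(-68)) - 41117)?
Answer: I*√40973 ≈ 202.42*I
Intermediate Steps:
√((8 - 2*(-68)) - 41117) = √((8 + 136) - 41117) = √(144 - 41117) = √(-40973) = I*√40973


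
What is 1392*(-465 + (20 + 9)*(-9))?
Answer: -1010592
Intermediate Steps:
1392*(-465 + (20 + 9)*(-9)) = 1392*(-465 + 29*(-9)) = 1392*(-465 - 261) = 1392*(-726) = -1010592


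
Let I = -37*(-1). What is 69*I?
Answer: 2553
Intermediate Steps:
I = 37
69*I = 69*37 = 2553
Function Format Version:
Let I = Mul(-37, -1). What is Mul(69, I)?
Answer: 2553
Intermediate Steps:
I = 37
Mul(69, I) = Mul(69, 37) = 2553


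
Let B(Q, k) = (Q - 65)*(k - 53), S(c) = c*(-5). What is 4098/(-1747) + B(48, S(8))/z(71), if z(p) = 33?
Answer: 875591/19217 ≈ 45.563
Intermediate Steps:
S(c) = -5*c
B(Q, k) = (-65 + Q)*(-53 + k)
4098/(-1747) + B(48, S(8))/z(71) = 4098/(-1747) + (3445 - (-325)*8 - 53*48 + 48*(-5*8))/33 = 4098*(-1/1747) + (3445 - 65*(-40) - 2544 + 48*(-40))*(1/33) = -4098/1747 + (3445 + 2600 - 2544 - 1920)*(1/33) = -4098/1747 + 1581*(1/33) = -4098/1747 + 527/11 = 875591/19217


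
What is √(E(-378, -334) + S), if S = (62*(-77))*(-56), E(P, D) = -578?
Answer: √266766 ≈ 516.49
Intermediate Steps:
S = 267344 (S = -4774*(-56) = 267344)
√(E(-378, -334) + S) = √(-578 + 267344) = √266766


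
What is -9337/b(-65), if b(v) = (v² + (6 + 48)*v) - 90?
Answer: -9337/625 ≈ -14.939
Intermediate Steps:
b(v) = -90 + v² + 54*v (b(v) = (v² + 54*v) - 90 = -90 + v² + 54*v)
-9337/b(-65) = -9337/(-90 + (-65)² + 54*(-65)) = -9337/(-90 + 4225 - 3510) = -9337/625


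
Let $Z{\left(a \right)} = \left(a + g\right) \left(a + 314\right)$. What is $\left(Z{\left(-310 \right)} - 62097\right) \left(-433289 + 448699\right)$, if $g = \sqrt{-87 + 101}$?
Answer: $-976023170 + 61640 \sqrt{14} \approx -9.7579 \cdot 10^{8}$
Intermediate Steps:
$g = \sqrt{14} \approx 3.7417$
$Z{\left(a \right)} = \left(314 + a\right) \left(a + \sqrt{14}\right)$ ($Z{\left(a \right)} = \left(a + \sqrt{14}\right) \left(a + 314\right) = \left(a + \sqrt{14}\right) \left(314 + a\right) = \left(314 + a\right) \left(a + \sqrt{14}\right)$)
$\left(Z{\left(-310 \right)} - 62097\right) \left(-433289 + 448699\right) = \left(\left(\left(-310\right)^{2} + 314 \left(-310\right) + 314 \sqrt{14} - 310 \sqrt{14}\right) - 62097\right) \left(-433289 + 448699\right) = \left(\left(96100 - 97340 + 314 \sqrt{14} - 310 \sqrt{14}\right) - 62097\right) 15410 = \left(\left(-1240 + 4 \sqrt{14}\right) - 62097\right) 15410 = \left(-63337 + 4 \sqrt{14}\right) 15410 = -976023170 + 61640 \sqrt{14}$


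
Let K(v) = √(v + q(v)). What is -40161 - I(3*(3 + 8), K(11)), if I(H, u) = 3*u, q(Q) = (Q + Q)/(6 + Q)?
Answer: -40161 - 3*√3553/17 ≈ -40172.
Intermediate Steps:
q(Q) = 2*Q/(6 + Q) (q(Q) = (2*Q)/(6 + Q) = 2*Q/(6 + Q))
K(v) = √(v + 2*v/(6 + v))
-40161 - I(3*(3 + 8), K(11)) = -40161 - 3*√(11*(8 + 11)/(6 + 11)) = -40161 - 3*√(11*19/17) = -40161 - 3*√(11*(1/17)*19) = -40161 - 3*√(209/17) = -40161 - 3*√3553/17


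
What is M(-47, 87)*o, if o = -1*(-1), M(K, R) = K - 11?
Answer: -58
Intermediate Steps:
M(K, R) = -11 + K
o = 1
M(-47, 87)*o = (-11 - 47)*1 = -58*1 = -58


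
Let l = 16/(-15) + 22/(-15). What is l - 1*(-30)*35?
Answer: 15712/15 ≈ 1047.5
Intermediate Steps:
l = -38/15 (l = 16*(-1/15) + 22*(-1/15) = -16/15 - 22/15 = -38/15 ≈ -2.5333)
l - 1*(-30)*35 = -38/15 - 1*(-30)*35 = -38/15 + 30*35 = -38/15 + 1050 = 15712/15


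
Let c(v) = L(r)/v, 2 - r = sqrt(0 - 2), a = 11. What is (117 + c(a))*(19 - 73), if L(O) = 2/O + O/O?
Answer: -69588/11 - 18*I*sqrt(2)/11 ≈ -6326.2 - 2.3142*I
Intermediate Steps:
r = 2 - I*sqrt(2) (r = 2 - sqrt(0 - 2) = 2 - sqrt(-2) = 2 - I*sqrt(2) ≈ 2.0 - 1.4142*I)
L(O) = 1 + 2/O (L(O) = 2/O + 1 = 1 + 2/O)
c(v) = (4 - I*sqrt(2))/(v*(2 - I*sqrt(2))) (c(v) = ((2 + (2 - I*sqrt(2)))/(2 - I*sqrt(2)))/v = ((4 - I*sqrt(2))/(2 - I*sqrt(2)))/v = (4 - I*sqrt(2))/(v*(2 - I*sqrt(2))))
(117 + c(a))*(19 - 73) = (117 + (4 - I*sqrt(2))/(11*(2 - I*sqrt(2))))*(19 - 73) = (117 + (4 - I*sqrt(2))/(11*(2 - I*sqrt(2))))*(-54) = -6318 - 54*(4 - I*sqrt(2))/(11*(2 - I*sqrt(2)))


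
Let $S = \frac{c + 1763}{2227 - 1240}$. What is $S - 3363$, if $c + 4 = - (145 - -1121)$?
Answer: $- \frac{3318788}{987} \approx -3362.5$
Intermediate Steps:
$c = -1270$ ($c = -4 - \left(145 - -1121\right) = -4 - \left(145 + 1121\right) = -4 - 1266 = -1270$)
$S = \frac{493}{987}$ ($S = \frac{-1270 + 1763}{2227 - 1240} = \frac{493}{987} \approx 0.49949$)
$S - 3363 = \frac{493}{987} - 3363 = - \frac{3318788}{987}$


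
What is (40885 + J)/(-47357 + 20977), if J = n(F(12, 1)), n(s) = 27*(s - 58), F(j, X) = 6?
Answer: -39481/26380 ≈ -1.4966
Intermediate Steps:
n(s) = -1566 + 27*s (n(s) = 27*(-58 + s) = -1566 + 27*s)
J = -1404 (J = -1566 + 27*6 = -1566 + 162 = -1404)
(40885 + J)/(-47357 + 20977) = (40885 - 1404)/(-47357 + 20977) = 39481/(-26380) = 39481*(-1/26380) = -39481/26380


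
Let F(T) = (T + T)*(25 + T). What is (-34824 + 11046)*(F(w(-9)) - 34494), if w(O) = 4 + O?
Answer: 824953932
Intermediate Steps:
F(T) = 2*T*(25 + T) (F(T) = (2*T)*(25 + T) = 2*T*(25 + T))
(-34824 + 11046)*(F(w(-9)) - 34494) = (-34824 + 11046)*(2*(4 - 9)*(25 + (4 - 9)) - 34494) = -23778*(2*(-5)*(25 - 5) - 34494) = -23778*(2*(-5)*20 - 34494) = -23778*(-200 - 34494) = -23778*(-34694) = 824953932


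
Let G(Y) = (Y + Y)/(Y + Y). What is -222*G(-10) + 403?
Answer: 181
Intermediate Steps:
G(Y) = 1 (G(Y) = (2*Y)/((2*Y)) = (2*Y)*(1/(2*Y)) = 1)
-222*G(-10) + 403 = -222*1 + 403 = -222 + 403 = 181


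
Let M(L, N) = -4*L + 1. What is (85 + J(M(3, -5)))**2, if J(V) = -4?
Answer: 6561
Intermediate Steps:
M(L, N) = 1 - 4*L
(85 + J(M(3, -5)))**2 = (85 - 4)**2 = 81**2 = 6561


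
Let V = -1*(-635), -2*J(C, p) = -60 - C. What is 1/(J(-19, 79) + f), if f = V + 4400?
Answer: 2/10111 ≈ 0.00019780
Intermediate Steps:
J(C, p) = 30 + C/2 (J(C, p) = -(-60 - C)/2 = 30 + C/2)
V = 635
f = 5035 (f = 635 + 4400 = 5035)
1/(J(-19, 79) + f) = 1/((30 + (½)*(-19)) + 5035) = 1/((30 - 19/2) + 5035) = 1/(41/2 + 5035) = 1/(10111/2) = 2/10111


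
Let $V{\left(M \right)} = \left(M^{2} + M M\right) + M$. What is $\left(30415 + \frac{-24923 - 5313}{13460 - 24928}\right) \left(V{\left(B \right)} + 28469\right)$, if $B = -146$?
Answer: $\frac{6187798512620}{2867} \approx 2.1583 \cdot 10^{9}$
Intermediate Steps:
$V{\left(M \right)} = M + 2 M^{2}$ ($V{\left(M \right)} = \left(M^{2} + M^{2}\right) + M = 2 M^{2} + M = M + 2 M^{2}$)
$\left(30415 + \frac{-24923 - 5313}{13460 - 24928}\right) \left(V{\left(B \right)} + 28469\right) = \left(30415 + \frac{-24923 - 5313}{13460 - 24928}\right) \left(- 146 \left(1 + 2 \left(-146\right)\right) + 28469\right) = \left(30415 + \frac{-24923 - 5313}{-11468}\right) \left(- 146 \left(1 - 292\right) + 28469\right) = \left(30415 - - \frac{7559}{2867}\right) \left(\left(-146\right) \left(-291\right) + 28469\right) = \left(30415 + \frac{7559}{2867}\right) \left(42486 + 28469\right) = \frac{87207364}{2867} \cdot 70955 = \frac{6187798512620}{2867}$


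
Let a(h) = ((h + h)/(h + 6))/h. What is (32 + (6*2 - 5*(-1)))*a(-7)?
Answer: -98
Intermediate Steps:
a(h) = 2/(6 + h) (a(h) = ((2*h)/(6 + h))/h = (2*h/(6 + h))/h = 2/(6 + h))
(32 + (6*2 - 5*(-1)))*a(-7) = (32 + (6*2 - 5*(-1)))*(2/(6 - 7)) = (32 + (12 + 5))*(2/(-1)) = (32 + 17)*(2*(-1)) = 49*(-2) = -98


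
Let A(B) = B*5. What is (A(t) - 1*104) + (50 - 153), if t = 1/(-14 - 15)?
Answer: -6008/29 ≈ -207.17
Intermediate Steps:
t = -1/29 (t = 1/(-29) = -1/29 ≈ -0.034483)
A(B) = 5*B
(A(t) - 1*104) + (50 - 153) = (5*(-1/29) - 1*104) + (50 - 153) = (-5/29 - 104) - 103 = -3021/29 - 103 = -6008/29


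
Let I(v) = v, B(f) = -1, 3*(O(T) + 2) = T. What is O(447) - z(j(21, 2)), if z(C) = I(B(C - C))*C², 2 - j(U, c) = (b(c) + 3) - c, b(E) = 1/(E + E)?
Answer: 2361/16 ≈ 147.56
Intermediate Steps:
O(T) = -2 + T/3
b(E) = 1/(2*E)
j(U, c) = -1 + c - 1/(2*c) (j(U, c) = 2 - ((1/(2*c) + 3) - c) = 2 - ((3 + 1/(2*c)) - c) = 2 - (3 + 1/(2*c) - c) = 2 + (-3 + c - 1/(2*c)) = -1 + c - 1/(2*c))
z(C) = -C²
O(447) - z(j(21, 2)) = (-2 + (⅓)*447) - (-1)*(-1 + 2 - ½/2)² = (-2 + 149) - (-1)*(-1 + 2 - ½*½)² = 147 - (-1)*(-1 + 2 - ¼)² = 147 - (-1)*(¾)² = 147 - (-1)*9/16 = 147 - 1*(-9/16) = 147 + 9/16 = 2361/16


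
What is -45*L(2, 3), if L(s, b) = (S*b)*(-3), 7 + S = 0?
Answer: -2835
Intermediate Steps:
S = -7 (S = -7 + 0 = -7)
L(s, b) = 21*b (L(s, b) = -7*b*(-3) = 21*b)
-45*L(2, 3) = -945*3 = -45*63 = -2835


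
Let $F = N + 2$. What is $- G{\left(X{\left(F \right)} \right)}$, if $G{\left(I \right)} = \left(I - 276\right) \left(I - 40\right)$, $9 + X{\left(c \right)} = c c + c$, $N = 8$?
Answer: $10675$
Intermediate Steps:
$F = 10$ ($F = 8 + 2 = 10$)
$X{\left(c \right)} = -9 + c + c^{2}$ ($X{\left(c \right)} = -9 + \left(c c + c\right) = -9 + \left(c^{2} + c\right) = -9 + \left(c + c^{2}\right) = -9 + c + c^{2}$)
$G{\left(I \right)} = \left(-276 + I\right) \left(-40 + I\right)$
$- G{\left(X{\left(F \right)} \right)} = - (11040 + \left(-9 + 10 + 10^{2}\right)^{2} - 316 \left(-9 + 10 + 10^{2}\right)) = - (11040 + \left(-9 + 10 + 100\right)^{2} - 316 \left(-9 + 10 + 100\right)) = - (11040 + 101^{2} - 31916) = - (11040 + 10201 - 31916) = \left(-1\right) \left(-10675\right) = 10675$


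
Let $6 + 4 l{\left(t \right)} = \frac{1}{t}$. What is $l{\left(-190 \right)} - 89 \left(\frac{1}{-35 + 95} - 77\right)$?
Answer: $\frac{3123607}{456} \approx 6850.0$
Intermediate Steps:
$l{\left(t \right)} = - \frac{3}{2} + \frac{1}{4 t}$
$l{\left(-190 \right)} - 89 \left(\frac{1}{-35 + 95} - 77\right) = \frac{1 - -1140}{4 \left(-190\right)} - 89 \left(\frac{1}{-35 + 95} - 77\right) = \frac{1}{4} \left(- \frac{1}{190}\right) \left(1 + 1140\right) - 89 \left(\frac{1}{60} - 77\right) = \frac{1}{4} \left(- \frac{1}{190}\right) 1141 - 89 \left(\frac{1}{60} - 77\right) = - \frac{1141}{760} - 89 \left(- \frac{4619}{60}\right) = - \frac{1141}{760} - - \frac{411091}{60} = - \frac{1141}{760} + \frac{411091}{60} = \frac{3123607}{456}$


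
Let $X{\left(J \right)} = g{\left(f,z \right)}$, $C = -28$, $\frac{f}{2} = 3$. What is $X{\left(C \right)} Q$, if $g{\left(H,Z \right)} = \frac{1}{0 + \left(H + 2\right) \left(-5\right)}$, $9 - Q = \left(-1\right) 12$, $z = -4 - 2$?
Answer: $- \frac{21}{40} \approx -0.525$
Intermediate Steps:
$f = 6$ ($f = 2 \cdot 3 = 6$)
$z = -6$
$Q = 21$ ($Q = 9 - \left(-1\right) 12 = 9 - -12 = 9 + 12 = 21$)
$g{\left(H,Z \right)} = \frac{1}{-10 - 5 H}$ ($g{\left(H,Z \right)} = \frac{1}{0 + \left(2 + H\right) \left(-5\right)} = \frac{1}{0 - \left(10 + 5 H\right)} = \frac{1}{-10 - 5 H}$)
$X{\left(J \right)} = - \frac{1}{40}$ ($X{\left(J \right)} = - \frac{1}{10 + 5 \cdot 6} = - \frac{1}{10 + 30} = - \frac{1}{40}$)
$X{\left(C \right)} Q = \left(- \frac{1}{40}\right) 21 = - \frac{21}{40}$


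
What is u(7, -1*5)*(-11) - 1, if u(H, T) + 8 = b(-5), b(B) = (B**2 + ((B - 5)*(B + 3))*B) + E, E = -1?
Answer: 923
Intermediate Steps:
b(B) = -1 + B**2 + B*(-5 + B)*(3 + B) (b(B) = (B**2 + ((B - 5)*(B + 3))*B) - 1 = (B**2 + ((-5 + B)*(3 + B))*B) - 1 = (B**2 + B*(-5 + B)*(3 + B)) - 1 = -1 + B**2 + B*(-5 + B)*(3 + B))
u(H, T) = -84 (u(H, T) = -8 + (-1 + (-5)**3 - 1*(-5)**2 - 15*(-5)) = -8 + (-1 - 125 - 1*25 + 75) = -8 + (-1 - 125 - 25 + 75) = -8 - 76 = -84)
u(7, -1*5)*(-11) - 1 = -84*(-11) - 1 = 924 - 1 = 923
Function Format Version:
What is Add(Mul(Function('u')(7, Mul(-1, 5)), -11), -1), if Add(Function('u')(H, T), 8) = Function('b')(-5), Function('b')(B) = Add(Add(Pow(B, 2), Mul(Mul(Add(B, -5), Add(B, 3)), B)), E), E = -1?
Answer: 923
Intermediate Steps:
Function('b')(B) = Add(-1, Pow(B, 2), Mul(B, Add(-5, B), Add(3, B))) (Function('b')(B) = Add(Add(Pow(B, 2), Mul(Mul(Add(B, -5), Add(B, 3)), B)), -1) = Add(Add(Pow(B, 2), Mul(Mul(Add(-5, B), Add(3, B)), B)), -1) = Add(Add(Pow(B, 2), Mul(B, Add(-5, B), Add(3, B))), -1) = Add(-1, Pow(B, 2), Mul(B, Add(-5, B), Add(3, B))))
Function('u')(H, T) = -84 (Function('u')(H, T) = Add(-8, Add(-1, Pow(-5, 3), Mul(-1, Pow(-5, 2)), Mul(-15, -5))) = Add(-8, Add(-1, -125, Mul(-1, 25), 75)) = Add(-8, Add(-1, -125, -25, 75)) = Add(-8, -76) = -84)
Add(Mul(Function('u')(7, Mul(-1, 5)), -11), -1) = Add(Mul(-84, -11), -1) = Add(924, -1) = 923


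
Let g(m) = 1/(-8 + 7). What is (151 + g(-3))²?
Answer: 22500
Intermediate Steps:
g(m) = -1 (g(m) = 1/(-1) = -1)
(151 + g(-3))² = (151 - 1)² = 150² = 22500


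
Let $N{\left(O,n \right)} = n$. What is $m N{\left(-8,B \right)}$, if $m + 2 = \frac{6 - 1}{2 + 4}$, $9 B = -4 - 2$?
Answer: $\frac{7}{9} \approx 0.77778$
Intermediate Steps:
$B = - \frac{2}{3}$ ($B = \frac{-4 - 2}{9} = \frac{1}{9} \left(-6\right) = - \frac{2}{3} \approx -0.66667$)
$m = - \frac{7}{6}$ ($m = -2 + \frac{6 - 1}{2 + 4} = -2 + \frac{5}{6} = - \frac{7}{6} \approx -1.1667$)
$m N{\left(-8,B \right)} = \left(- \frac{7}{6}\right) \left(- \frac{2}{3}\right) = \frac{7}{9}$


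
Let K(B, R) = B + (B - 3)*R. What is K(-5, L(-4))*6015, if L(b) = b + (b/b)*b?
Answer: 354885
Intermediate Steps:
L(b) = 2*b (L(b) = b + 1*b = b + b = 2*b)
K(B, R) = B + R*(-3 + B) (K(B, R) = B + (-3 + B)*R = B + R*(-3 + B))
K(-5, L(-4))*6015 = (-5 - 6*(-4) - 10*(-4))*6015 = (-5 - 3*(-8) - 5*(-8))*6015 = (-5 + 24 + 40)*6015 = 59*6015 = 354885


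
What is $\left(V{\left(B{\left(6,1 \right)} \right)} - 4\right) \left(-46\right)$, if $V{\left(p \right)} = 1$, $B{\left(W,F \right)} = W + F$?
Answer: $138$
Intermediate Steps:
$B{\left(W,F \right)} = F + W$
$\left(V{\left(B{\left(6,1 \right)} \right)} - 4\right) \left(-46\right) = \left(1 - 4\right) \left(-46\right) = \left(-3\right) \left(-46\right) = 138$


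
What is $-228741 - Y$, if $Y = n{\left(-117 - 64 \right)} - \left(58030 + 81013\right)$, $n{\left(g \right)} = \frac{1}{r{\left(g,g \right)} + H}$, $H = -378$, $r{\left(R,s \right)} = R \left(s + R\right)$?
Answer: $- \frac{5843286513}{65144} \approx -89698.0$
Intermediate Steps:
$r{\left(R,s \right)} = R \left(R + s\right)$
$n{\left(g \right)} = \frac{1}{-378 + 2 g^{2}}$ ($n{\left(g \right)} = \frac{1}{g \left(g + g\right) - 378} = \frac{1}{g 2 g - 378} = \frac{1}{2 g^{2} - 378} = \frac{1}{-378 + 2 g^{2}}$)
$Y = - \frac{9057817191}{65144}$ ($Y = \frac{1}{2 \left(-189 + \left(-117 - 64\right)^{2}\right)} - \left(58030 + 81013\right) = \frac{1}{2 \left(-189 + \left(-181\right)^{2}\right)} - 139043 = \frac{1}{2 \left(-189 + 32761\right)} - 139043 = \frac{1}{2 \cdot 32572} - 139043 = \frac{1}{2} \cdot \frac{1}{32572} - 139043 = \frac{1}{65144} - 139043 = - \frac{9057817191}{65144} \approx -1.3904 \cdot 10^{5}$)
$-228741 - Y = -228741 - - \frac{9057817191}{65144} = -228741 + \frac{9057817191}{65144} = - \frac{5843286513}{65144}$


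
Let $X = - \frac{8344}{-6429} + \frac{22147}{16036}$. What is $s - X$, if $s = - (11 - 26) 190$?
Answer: $\frac{293545827953}{103095444} \approx 2847.3$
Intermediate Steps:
$X = \frac{276187447}{103095444}$ ($X = \left(-8344\right) \left(- \frac{1}{6429}\right) + 22147 \cdot \frac{1}{16036} = \frac{8344}{6429} + \frac{22147}{16036} = \frac{276187447}{103095444} \approx 2.6789$)
$s = 2850$ ($s = - (11 - 26) 190 = \left(-1\right) \left(-15\right) 190 = 15 \cdot 190 = 2850$)
$s - X = 2850 - \frac{276187447}{103095444} = \frac{293545827953}{103095444}$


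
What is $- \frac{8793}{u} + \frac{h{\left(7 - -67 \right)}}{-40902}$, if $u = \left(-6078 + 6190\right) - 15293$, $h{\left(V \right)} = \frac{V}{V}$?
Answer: $\frac{21155065}{36525486} \approx 0.57919$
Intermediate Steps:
$h{\left(V \right)} = 1$
$u = -15181$ ($u = 112 - 15293 = -15181$)
$- \frac{8793}{u} + \frac{h{\left(7 - -67 \right)}}{-40902} = - \frac{8793}{-15181} + 1 \frac{1}{-40902} = \left(-8793\right) \left(- \frac{1}{15181}\right) + 1 \left(- \frac{1}{40902}\right) = \frac{8793}{15181} - \frac{1}{40902} = \frac{21155065}{36525486}$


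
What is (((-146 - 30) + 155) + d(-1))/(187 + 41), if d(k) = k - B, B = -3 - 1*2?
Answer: -17/228 ≈ -0.074561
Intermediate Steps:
B = -5 (B = -3 - 2 = -5)
d(k) = 5 + k (d(k) = k - 1*(-5) = k + 5 = 5 + k)
(((-146 - 30) + 155) + d(-1))/(187 + 41) = (((-146 - 30) + 155) + (5 - 1))/(187 + 41) = ((-176 + 155) + 4)/228 = (-21 + 4)*(1/228) = -17*1/228 = -17/228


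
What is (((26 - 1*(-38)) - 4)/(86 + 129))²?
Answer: 144/1849 ≈ 0.077880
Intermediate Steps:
(((26 - 1*(-38)) - 4)/(86 + 129))² = (((26 + 38) - 4)/215)² = ((64 - 4)*(1/215))² = (60*(1/215))² = (12/43)² = 144/1849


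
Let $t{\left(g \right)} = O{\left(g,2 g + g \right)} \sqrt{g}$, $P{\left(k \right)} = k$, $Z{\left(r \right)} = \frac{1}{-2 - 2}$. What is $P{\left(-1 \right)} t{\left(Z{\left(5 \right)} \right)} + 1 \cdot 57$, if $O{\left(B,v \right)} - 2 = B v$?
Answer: $57 - \frac{35 i}{32} \approx 57.0 - 1.0938 i$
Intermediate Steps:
$Z{\left(r \right)} = - \frac{1}{4}$ ($Z{\left(r \right)} = \frac{1}{-4} = - \frac{1}{4}$)
$O{\left(B,v \right)} = 2 + B v$
$t{\left(g \right)} = \sqrt{g} \left(2 + 3 g^{2}\right)$ ($t{\left(g \right)} = \left(2 + g \left(2 g + g\right)\right) \sqrt{g} = \left(2 + g 3 g\right) \sqrt{g} = \left(2 + 3 g^{2}\right) \sqrt{g} = \sqrt{g} \left(2 + 3 g^{2}\right)$)
$P{\left(-1 \right)} t{\left(Z{\left(5 \right)} \right)} + 1 \cdot 57 = - \sqrt{- \frac{1}{4}} \left(2 + 3 \left(- \frac{1}{4}\right)^{2}\right) + 1 \cdot 57 = - \frac{i}{2} \left(2 + 3 \cdot \frac{1}{16}\right) + 57 = - \frac{i}{2} \left(2 + \frac{3}{16}\right) + 57 = - \frac{\frac{i}{2} \cdot 35}{16} + 57 = - \frac{35 i}{32} + 57 = 57 - \frac{35 i}{32}$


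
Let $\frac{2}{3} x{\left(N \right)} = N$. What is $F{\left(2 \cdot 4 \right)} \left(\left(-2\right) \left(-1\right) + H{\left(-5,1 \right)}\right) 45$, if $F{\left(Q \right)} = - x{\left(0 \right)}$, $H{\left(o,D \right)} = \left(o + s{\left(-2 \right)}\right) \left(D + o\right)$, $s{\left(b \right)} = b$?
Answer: $0$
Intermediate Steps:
$x{\left(N \right)} = \frac{3 N}{2}$
$H{\left(o,D \right)} = \left(-2 + o\right) \left(D + o\right)$ ($H{\left(o,D \right)} = \left(o - 2\right) \left(D + o\right) = \left(-2 + o\right) \left(D + o\right)$)
$F{\left(Q \right)} = 0$ ($F{\left(Q \right)} = - \frac{3 \cdot 0}{2} = \left(-1\right) 0 = 0$)
$F{\left(2 \cdot 4 \right)} \left(\left(-2\right) \left(-1\right) + H{\left(-5,1 \right)}\right) 45 = 0 \left(\left(-2\right) \left(-1\right) + \left(\left(-5\right)^{2} - 2 - -10 + 1 \left(-5\right)\right)\right) 45 = 0 \left(2 + \left(25 - 2 + 10 - 5\right)\right) 45 = 0 \left(2 + 28\right) 45 = 0 \cdot 30 \cdot 45 = 0 \cdot 45 = 0$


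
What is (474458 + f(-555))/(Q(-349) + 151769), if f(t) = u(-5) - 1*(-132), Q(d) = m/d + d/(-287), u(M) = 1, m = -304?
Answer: 47536458333/15201847396 ≈ 3.1270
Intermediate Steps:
Q(d) = -304/d - d/287 (Q(d) = -304/d + d/(-287) = -304/d + d*(-1/287) = -304/d - d/287)
f(t) = 133 (f(t) = 1 - 1*(-132) = 1 + 132 = 133)
(474458 + f(-555))/(Q(-349) + 151769) = (474458 + 133)/((-304/(-349) - 1/287*(-349)) + 151769) = 474591/((-304*(-1/349) + 349/287) + 151769) = 474591/((304/349 + 349/287) + 151769) = 474591/(209049/100163 + 151769) = 474591/(15201847396/100163) = 474591*(100163/15201847396) = 47536458333/15201847396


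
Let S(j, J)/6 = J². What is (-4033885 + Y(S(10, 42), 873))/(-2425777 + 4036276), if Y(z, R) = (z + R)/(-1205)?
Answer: -4860842882/1940651295 ≈ -2.5047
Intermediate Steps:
S(j, J) = 6*J²
Y(z, R) = -R/1205 - z/1205 (Y(z, R) = (R + z)*(-1/1205) = -R/1205 - z/1205)
(-4033885 + Y(S(10, 42), 873))/(-2425777 + 4036276) = (-4033885 + (-1/1205*873 - 6*42²/1205))/(-2425777 + 4036276) = (-4033885 + (-873/1205 - 6*1764/1205))/1610499 = (-4033885 + (-873/1205 - 1/1205*10584))*(1/1610499) = (-4033885 + (-873/1205 - 10584/1205))*(1/1610499) = (-4033885 - 11457/1205)*(1/1610499) = -4860842882/1205*1/1610499 = -4860842882/1940651295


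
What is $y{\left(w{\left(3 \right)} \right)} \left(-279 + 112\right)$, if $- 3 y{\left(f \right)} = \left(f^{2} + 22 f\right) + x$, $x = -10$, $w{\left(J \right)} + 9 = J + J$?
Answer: $- \frac{11189}{3} \approx -3729.7$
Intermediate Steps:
$w{\left(J \right)} = -9 + 2 J$ ($w{\left(J \right)} = -9 + \left(J + J\right) = -9 + 2 J$)
$y{\left(f \right)} = \frac{10}{3} - \frac{22 f}{3} - \frac{f^{2}}{3}$ ($y{\left(f \right)} = - \frac{\left(f^{2} + 22 f\right) - 10}{3} = - \frac{-10 + f^{2} + 22 f}{3} = \frac{10}{3} - \frac{22 f}{3} - \frac{f^{2}}{3}$)
$y{\left(w{\left(3 \right)} \right)} \left(-279 + 112\right) = \left(\frac{10}{3} - \frac{22 \left(-9 + 2 \cdot 3\right)}{3} - \frac{\left(-9 + 2 \cdot 3\right)^{2}}{3}\right) \left(-279 + 112\right) = \left(\frac{10}{3} - \frac{22 \left(-9 + 6\right)}{3} - \frac{\left(-9 + 6\right)^{2}}{3}\right) \left(-167\right) = \left(\frac{10}{3} - -22 - \frac{\left(-3\right)^{2}}{3}\right) \left(-167\right) = \left(\frac{10}{3} + 22 - 3\right) \left(-167\right) = \frac{67}{3} \left(-167\right) = - \frac{11189}{3}$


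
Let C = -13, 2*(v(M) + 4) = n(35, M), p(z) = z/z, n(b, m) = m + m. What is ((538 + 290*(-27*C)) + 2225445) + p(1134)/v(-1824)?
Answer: 4255169043/1828 ≈ 2.3278e+6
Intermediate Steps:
n(b, m) = 2*m
p(z) = 1
v(M) = -4 + M (v(M) = -4 + (2*M)/2 = -4 + M)
((538 + 290*(-27*C)) + 2225445) + p(1134)/v(-1824) = ((538 + 290*(-27*(-13))) + 2225445) + 1/(-4 - 1824) = ((538 + 290*351) + 2225445) + 1/(-1828) = ((538 + 101790) + 2225445) + 1*(-1/1828) = (102328 + 2225445) - 1/1828 = 2327773 - 1/1828 = 4255169043/1828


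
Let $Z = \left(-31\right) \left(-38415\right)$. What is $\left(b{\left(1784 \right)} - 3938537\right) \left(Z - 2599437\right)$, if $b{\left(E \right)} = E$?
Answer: $5545200046716$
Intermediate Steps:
$Z = 1190865$
$\left(b{\left(1784 \right)} - 3938537\right) \left(Z - 2599437\right) = \left(1784 - 3938537\right) \left(1190865 - 2599437\right) = \left(-3936753\right) \left(-1408572\right) = 5545200046716$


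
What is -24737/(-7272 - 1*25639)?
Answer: 24737/32911 ≈ 0.75163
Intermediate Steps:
-24737/(-7272 - 1*25639) = -24737/(-7272 - 25639) = -24737/(-32911) = -24737*(-1/32911) = 24737/32911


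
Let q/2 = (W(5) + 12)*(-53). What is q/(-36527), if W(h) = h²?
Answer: 3922/36527 ≈ 0.10737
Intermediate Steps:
q = -3922 (q = 2*((5² + 12)*(-53)) = 2*((25 + 12)*(-53)) = 2*(37*(-53)) = 2*(-1961) = -3922)
q/(-36527) = -3922/(-36527) = -3922*(-1/36527) = 3922/36527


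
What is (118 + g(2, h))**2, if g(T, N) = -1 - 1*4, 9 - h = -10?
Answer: 12769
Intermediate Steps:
h = 19 (h = 9 - 1*(-10) = 9 + 10 = 19)
g(T, N) = -5 (g(T, N) = -1 - 4 = -5)
(118 + g(2, h))**2 = (118 - 5)**2 = 113**2 = 12769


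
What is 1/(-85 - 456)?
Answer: -1/541 ≈ -0.0018484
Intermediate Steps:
1/(-85 - 456) = 1/(-541) = -1/541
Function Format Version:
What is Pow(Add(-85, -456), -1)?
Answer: Rational(-1, 541) ≈ -0.0018484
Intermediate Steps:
Pow(Add(-85, -456), -1) = Pow(-541, -1) = Rational(-1, 541)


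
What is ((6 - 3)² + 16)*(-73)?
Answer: -1825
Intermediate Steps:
((6 - 3)² + 16)*(-73) = (3² + 16)*(-73) = (9 + 16)*(-73) = 25*(-73) = -1825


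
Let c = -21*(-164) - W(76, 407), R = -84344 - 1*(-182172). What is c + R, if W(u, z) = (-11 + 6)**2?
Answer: 101247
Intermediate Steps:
W(u, z) = 25 (W(u, z) = (-5)**2 = 25)
R = 97828 (R = -84344 + 182172 = 97828)
c = 3419 (c = -21*(-164) - 1*25 = 3444 - 25 = 3419)
c + R = 3419 + 97828 = 101247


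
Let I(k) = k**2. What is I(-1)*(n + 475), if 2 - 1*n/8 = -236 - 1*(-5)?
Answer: 2339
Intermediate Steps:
n = 1864 (n = 16 - 8*(-236 - 1*(-5)) = 16 - 8*(-236 + 5) = 16 - 8*(-231) = 16 + 1848 = 1864)
I(-1)*(n + 475) = (-1)**2*(1864 + 475) = 1*2339 = 2339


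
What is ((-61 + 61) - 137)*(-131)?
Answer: 17947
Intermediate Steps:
((-61 + 61) - 137)*(-131) = (0 - 137)*(-131) = -137*(-131) = 17947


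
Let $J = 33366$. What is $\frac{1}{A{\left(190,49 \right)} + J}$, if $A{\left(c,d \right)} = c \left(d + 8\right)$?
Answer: $\frac{1}{44196} \approx 2.2626 \cdot 10^{-5}$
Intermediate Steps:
$A{\left(c,d \right)} = c \left(8 + d\right)$
$\frac{1}{A{\left(190,49 \right)} + J} = \frac{1}{190 \left(8 + 49\right) + 33366} = \frac{1}{190 \cdot 57 + 33366} = \frac{1}{10830 + 33366} = \frac{1}{44196}$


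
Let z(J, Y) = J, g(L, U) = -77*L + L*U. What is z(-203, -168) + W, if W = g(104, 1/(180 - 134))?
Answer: -188801/23 ≈ -8208.7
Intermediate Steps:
W = -184132/23 (W = 104*(-77 + 1/(180 - 134)) = 104*(-77 + 1/46) = 104*(-3541/46) = -184132/23 ≈ -8005.7)
z(-203, -168) + W = -203 - 184132/23 = -188801/23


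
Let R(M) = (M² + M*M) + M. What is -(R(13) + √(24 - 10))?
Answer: -351 - √14 ≈ -354.74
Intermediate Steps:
R(M) = M + 2*M² (R(M) = (M² + M²) + M = 2*M² + M = M + 2*M²)
-(R(13) + √(24 - 10)) = -(13*(1 + 2*13) + √(24 - 10)) = -(13*(1 + 26) + √14) = -(13*27 + √14) = -(351 + √14) = -351 - √14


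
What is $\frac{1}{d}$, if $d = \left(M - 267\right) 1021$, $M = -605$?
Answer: $- \frac{1}{890312} \approx -1.1232 \cdot 10^{-6}$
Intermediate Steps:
$d = -890312$ ($d = \left(-605 - 267\right) 1021 = \left(-872\right) 1021 = -890312$)
$\frac{1}{d} = \frac{1}{-890312} = - \frac{1}{890312}$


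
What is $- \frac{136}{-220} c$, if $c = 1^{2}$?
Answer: $\frac{34}{55} \approx 0.61818$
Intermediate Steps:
$c = 1$
$- \frac{136}{-220} c = - \frac{136}{-220} \cdot 1 = \left(-136\right) \left(- \frac{1}{220}\right) 1 = \frac{34}{55} \cdot 1 = \frac{34}{55}$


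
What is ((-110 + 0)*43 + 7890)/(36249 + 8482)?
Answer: 3160/44731 ≈ 0.070644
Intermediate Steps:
((-110 + 0)*43 + 7890)/(36249 + 8482) = (-110*43 + 7890)/44731 = (-4730 + 7890)*(1/44731) = 3160*(1/44731) = 3160/44731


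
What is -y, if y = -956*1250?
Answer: 1195000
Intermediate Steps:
y = -1195000
-y = -1*(-1195000) = 1195000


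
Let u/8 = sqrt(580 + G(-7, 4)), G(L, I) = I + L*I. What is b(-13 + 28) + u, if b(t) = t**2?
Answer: 225 + 16*sqrt(139) ≈ 413.64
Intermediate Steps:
G(L, I) = I + I*L
u = 16*sqrt(139) (u = 8*sqrt(580 + 4*(1 - 7)) = 8*sqrt(580 + 4*(-6)) = 8*sqrt(580 - 24) = 8*sqrt(556) = 8*(2*sqrt(139)) = 16*sqrt(139) ≈ 188.64)
b(-13 + 28) + u = (-13 + 28)**2 + 16*sqrt(139) = 15**2 + 16*sqrt(139) = 225 + 16*sqrt(139)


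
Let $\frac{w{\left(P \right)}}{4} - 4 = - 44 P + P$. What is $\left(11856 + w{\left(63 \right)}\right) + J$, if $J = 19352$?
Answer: $20388$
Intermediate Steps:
$w{\left(P \right)} = 16 - 172 P$ ($w{\left(P \right)} = 16 + 4 \left(- 44 P + P\right) = 16 + 4 \left(- 43 P\right) = 16 - 172 P$)
$\left(11856 + w{\left(63 \right)}\right) + J = \left(11856 + \left(16 - 10836\right)\right) + 19352 = \left(11856 - 10820\right) + 19352 = 1036 + 19352 = 20388$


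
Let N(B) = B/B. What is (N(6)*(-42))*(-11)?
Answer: 462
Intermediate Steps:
N(B) = 1
(N(6)*(-42))*(-11) = (1*(-42))*(-11) = -42*(-11) = 462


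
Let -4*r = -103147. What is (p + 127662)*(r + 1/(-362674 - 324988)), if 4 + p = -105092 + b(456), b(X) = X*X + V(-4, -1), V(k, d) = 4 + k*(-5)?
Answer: 4087817988633765/687662 ≈ 5.9445e+9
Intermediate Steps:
V(k, d) = 4 - 5*k
r = 103147/4 (r = -1/4*(-103147) = 103147/4 ≈ 25787.)
b(X) = 24 + X**2 (b(X) = X*X + (4 - 5*(-4)) = X**2 + (4 + 20) = X**2 + 24 = 24 + X**2)
p = 102864 (p = -4 + (-105092 + (24 + 456**2)) = -4 + (-105092 + (24 + 207936)) = -4 + (-105092 + 207960) = -4 + 102868 = 102864)
(p + 127662)*(r + 1/(-362674 - 324988)) = (102864 + 127662)*(103147/4 + 1/(-362674 - 324988)) = 230526*(103147/4 + 1/(-687662)) = 230526*(103147/4 - 1/687662) = 230526*(35465136155/1375324) = 4087817988633765/687662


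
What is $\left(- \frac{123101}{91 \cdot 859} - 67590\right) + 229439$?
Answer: $\frac{12651451380}{78169} \approx 1.6185 \cdot 10^{5}$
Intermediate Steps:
$\left(- \frac{123101}{91 \cdot 859} - 67590\right) + 229439 = \left(- \frac{123101}{78169} - 67590\right) + 229439 = - \frac{5283565811}{78169} + 229439 = \frac{12651451380}{78169}$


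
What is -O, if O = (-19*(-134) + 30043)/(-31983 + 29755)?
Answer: 32589/2228 ≈ 14.627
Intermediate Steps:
O = -32589/2228 (O = (2546 + 30043)/(-2228) = 32589*(-1/2228) = -32589/2228 ≈ -14.627)
-O = -1*(-32589/2228) = 32589/2228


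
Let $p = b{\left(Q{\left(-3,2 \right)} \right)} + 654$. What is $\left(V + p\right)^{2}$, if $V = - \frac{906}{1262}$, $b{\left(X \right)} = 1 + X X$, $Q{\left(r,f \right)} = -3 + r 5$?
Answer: $\frac{381054351616}{398161} \approx 9.5704 \cdot 10^{5}$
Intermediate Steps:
$Q{\left(r,f \right)} = -3 + 5 r$
$b{\left(X \right)} = 1 + X^{2}$
$V = - \frac{453}{631}$ ($V = \left(-906\right) \frac{1}{1262} = - \frac{453}{631} \approx -0.71791$)
$p = 979$ ($p = \left(1 + \left(-3 + 5 \left(-3\right)\right)^{2}\right) + 654 = \left(1 + \left(-3 - 15\right)^{2}\right) + 654 = \left(1 + \left(-18\right)^{2}\right) + 654 = \left(1 + 324\right) + 654 = 325 + 654 = 979$)
$\left(V + p\right)^{2} = \left(- \frac{453}{631} + 979\right)^{2} = \left(\frac{617296}{631}\right)^{2} = \frac{381054351616}{398161}$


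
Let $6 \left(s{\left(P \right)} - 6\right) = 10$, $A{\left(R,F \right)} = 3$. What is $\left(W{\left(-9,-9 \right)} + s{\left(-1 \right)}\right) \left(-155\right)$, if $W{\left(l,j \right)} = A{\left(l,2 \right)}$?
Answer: $- \frac{4960}{3} \approx -1653.3$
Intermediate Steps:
$W{\left(l,j \right)} = 3$
$s{\left(P \right)} = \frac{23}{3}$ ($s{\left(P \right)} = 6 + \frac{1}{6} \cdot 10 = 6 + \frac{5}{3} = \frac{23}{3}$)
$\left(W{\left(-9,-9 \right)} + s{\left(-1 \right)}\right) \left(-155\right) = \left(3 + \frac{23}{3}\right) \left(-155\right) = \frac{32}{3} \left(-155\right) = - \frac{4960}{3}$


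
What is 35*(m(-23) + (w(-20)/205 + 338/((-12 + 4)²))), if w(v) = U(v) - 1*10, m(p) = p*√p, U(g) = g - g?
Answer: 240275/1312 - 805*I*√23 ≈ 183.14 - 3860.6*I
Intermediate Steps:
U(g) = 0
m(p) = p^(3/2)
w(v) = -10 (w(v) = 0 - 1*10 = 0 - 10 = -10)
35*(m(-23) + (w(-20)/205 + 338/((-12 + 4)²))) = 35*((-23)^(3/2) + (-10/205 + 338/((-12 + 4)²))) = 35*(-23*I*√23 + (-10*1/205 + 338/((-8)²))) = 35*(-23*I*√23 + (-2/41 + 338/64)) = 35*(-23*I*√23 + (-2/41 + 338*(1/64))) = 35*(-23*I*√23 + (-2/41 + 169/32)) = 35*(-23*I*√23 + 6865/1312) = 35*(6865/1312 - 23*I*√23) = 240275/1312 - 805*I*√23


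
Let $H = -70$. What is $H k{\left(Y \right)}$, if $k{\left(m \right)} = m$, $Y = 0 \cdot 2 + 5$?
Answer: $-350$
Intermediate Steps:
$Y = 5$ ($Y = 0 + 5 = 5$)
$H k{\left(Y \right)} = \left(-70\right) 5 = -350$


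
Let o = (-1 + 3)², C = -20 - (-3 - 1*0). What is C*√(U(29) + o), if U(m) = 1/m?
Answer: -51*√377/29 ≈ -34.146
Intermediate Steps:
C = -17 (C = -20 - (-3 + 0) = -20 - 1*(-3) = -20 + 3 = -17)
o = 4 (o = 2² = 4)
C*√(U(29) + o) = -17*√(1/29 + 4) = -51*√377/29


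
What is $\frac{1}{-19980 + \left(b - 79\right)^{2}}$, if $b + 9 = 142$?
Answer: $- \frac{1}{17064} \approx -5.8603 \cdot 10^{-5}$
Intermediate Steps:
$b = 133$ ($b = -9 + 142 = 133$)
$\frac{1}{-19980 + \left(b - 79\right)^{2}} = \frac{1}{-19980 + \left(133 - 79\right)^{2}} = \frac{1}{-19980 + 54^{2}} = \frac{1}{-19980 + 2916} = \frac{1}{-17064} = - \frac{1}{17064}$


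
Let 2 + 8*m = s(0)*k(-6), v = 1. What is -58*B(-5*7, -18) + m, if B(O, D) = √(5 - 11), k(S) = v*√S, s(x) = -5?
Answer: -¼ - 469*I*√6/8 ≈ -0.25 - 143.6*I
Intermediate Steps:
k(S) = √S (k(S) = 1*√S = √S)
B(O, D) = I*√6 (B(O, D) = √(-6) = I*√6)
m = -¼ - 5*I*√6/8 (m = -¼ + (-5*I*√6)/8 = -¼ - 5*I*√6/8 ≈ -0.25 - 1.5309*I)
-58*B(-5*7, -18) + m = -58*I*√6 + (-¼ - 5*I*√6/8) = -¼ - 469*I*√6/8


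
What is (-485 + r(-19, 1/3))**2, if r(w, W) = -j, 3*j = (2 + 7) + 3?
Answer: 239121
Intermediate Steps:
j = 4 (j = ((2 + 7) + 3)/3 = (9 + 3)/3 = (1/3)*12 = 4)
r(w, W) = -4 (r(w, W) = -1*4 = -4)
(-485 + r(-19, 1/3))**2 = (-485 - 4)**2 = (-489)**2 = 239121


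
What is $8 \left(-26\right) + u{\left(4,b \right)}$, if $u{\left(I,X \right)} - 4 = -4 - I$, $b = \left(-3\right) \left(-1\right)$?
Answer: $-212$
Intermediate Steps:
$b = 3$
$u{\left(I,X \right)} = - I$ ($u{\left(I,X \right)} = 4 - \left(4 + I\right) = - I$)
$8 \left(-26\right) + u{\left(4,b \right)} = 8 \left(-26\right) - 4 = -208 - 4 = -212$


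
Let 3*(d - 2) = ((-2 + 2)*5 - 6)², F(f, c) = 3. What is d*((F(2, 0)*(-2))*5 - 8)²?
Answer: 20216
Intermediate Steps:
d = 14 (d = 2 + ((-2 + 2)*5 - 6)²/3 = 2 + (0*5 - 6)²/3 = 2 + (0 - 6)²/3 = 2 + (⅓)*(-6)² = 2 + (⅓)*36 = 2 + 12 = 14)
d*((F(2, 0)*(-2))*5 - 8)² = 14*((3*(-2))*5 - 8)² = 14*(-6*5 - 8)² = 14*(-30 - 8)² = 14*(-38)² = 14*1444 = 20216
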